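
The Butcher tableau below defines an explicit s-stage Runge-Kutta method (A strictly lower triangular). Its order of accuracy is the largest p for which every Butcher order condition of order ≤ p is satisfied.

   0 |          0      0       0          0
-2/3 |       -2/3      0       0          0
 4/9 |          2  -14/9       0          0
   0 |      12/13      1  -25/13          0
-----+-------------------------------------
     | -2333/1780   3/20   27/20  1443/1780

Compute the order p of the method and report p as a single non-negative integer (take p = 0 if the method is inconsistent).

b = (-2333/1780, 3/20, 27/20, 1443/1780)
c = (0, -2/3, 4/9, 0)
Ac = (0, 0, 28/27, -178/117)
Σ b_i: (-2333/1780)·1 + 3/20·1 + 27/20·1 + 1443/1780·1 = 1 ✓
b·c: 3/20·(-2/3) + 27/20·4/9 = 1/2 ✓
b·c²: 3/20·4/9 + 27/20·16/81 = 1/3 ✓
b·Ac: 27/20·28/27 + 1443/1780·(-178/117) = 1/6 ✓
b·c³: 3/20·(-8/27) + 27/20·64/729 = 2/27 ≠ 1/4 ⇒ order 3.
b·(c∘Ac): 27/20·112/243 = 28/45 ≠ 1/8
b·Ac²: 27/20·(-56/81) + 1443/1780·68/1053 = -2117/2403 ≠ 1/12
b·A²c: 1443/1780·(-700/351) = -1295/801 ≠ 1/24

3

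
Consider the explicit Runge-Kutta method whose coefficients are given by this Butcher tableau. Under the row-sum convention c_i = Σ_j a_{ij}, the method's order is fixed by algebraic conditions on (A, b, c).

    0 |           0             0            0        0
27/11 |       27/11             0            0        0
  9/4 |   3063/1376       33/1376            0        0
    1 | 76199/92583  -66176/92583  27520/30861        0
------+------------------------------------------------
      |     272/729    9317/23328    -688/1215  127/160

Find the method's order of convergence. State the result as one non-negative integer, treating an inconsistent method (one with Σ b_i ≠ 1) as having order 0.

b = (272/729, 9317/23328, -688/1215, 127/160)
c = (0, 27/11, 9/4, 1)
Ac = (0, 0, 81/1376, 32/127)
Σ b_i: 272/729·1 + 9317/23328·1 + (-688/1215)·1 + 127/160·1 = 1 ✓
b·c: 9317/23328·27/11 + (-688/1215)·9/4 + 127/160·1 = 1/2 ✓
b·c²: 9317/23328·729/121 + (-688/1215)·81/16 + 127/160·1 = 1/3 ✓
b·Ac: (-688/1215)·81/1376 + 127/160·32/127 = 1/6 ✓
b·c³: 9317/23328·19683/1331 + (-688/1215)·729/64 + 127/160·1 = 1/4 ✓
b·(c∘Ac): (-688/1215)·729/5504 + 127/160·32/127 = 1/8 ✓
b·Ac²: (-688/1215)·2187/15136 + 127/160·872/4191 = 1/12 ✓
b·A²c: 127/160·20/381 = 1/24 ✓; 4 stages ⇒ order 4.

4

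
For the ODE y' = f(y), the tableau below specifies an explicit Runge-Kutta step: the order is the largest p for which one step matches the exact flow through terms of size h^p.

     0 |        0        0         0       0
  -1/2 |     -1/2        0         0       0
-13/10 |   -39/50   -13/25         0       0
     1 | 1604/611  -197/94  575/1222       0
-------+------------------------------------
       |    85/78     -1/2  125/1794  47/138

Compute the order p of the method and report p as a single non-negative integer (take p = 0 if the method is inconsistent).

b = (85/78, -1/2, 125/1794, 47/138)
c = (0, -1/2, -13/10, 1)
Ac = (0, 0, 13/50, 41/94)
Σ b_i: 85/78·1 + (-1/2)·1 + 125/1794·1 + 47/138·1 = 1 ✓
b·c: (-1/2)·(-1/2) + 125/1794·(-13/10) + 47/138·1 = 1/2 ✓
b·c²: (-1/2)·1/4 + 125/1794·169/100 + 47/138·1 = 1/3 ✓
b·Ac: 125/1794·13/50 + 47/138·41/94 = 1/6 ✓
b·c³: (-1/2)·(-1/8) + 125/1794·(-2197/1000) + 47/138·1 = 1/4 ✓
b·(c∘Ac): 125/1794·(-169/500) + 47/138·41/94 = 1/8 ✓
b·Ac²: 125/1794·(-13/100) + 47/138·51/188 = 1/12 ✓
b·A²c: 47/138·23/188 = 1/24 ✓; 4 stages ⇒ order 4.

4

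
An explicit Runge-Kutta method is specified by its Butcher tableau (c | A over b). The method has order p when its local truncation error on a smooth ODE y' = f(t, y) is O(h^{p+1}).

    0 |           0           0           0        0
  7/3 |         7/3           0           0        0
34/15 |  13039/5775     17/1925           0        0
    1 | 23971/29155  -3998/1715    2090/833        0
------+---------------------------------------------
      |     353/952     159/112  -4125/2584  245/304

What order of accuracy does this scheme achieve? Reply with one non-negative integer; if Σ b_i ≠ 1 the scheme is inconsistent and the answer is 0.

b = (353/952, 159/112, -4125/2584, 245/304)
c = (0, 7/3, 34/15, 1)
Ac = (0, 0, 17/825, 26/105)
Σ b_i: 353/952·1 + 159/112·1 + (-4125/2584)·1 + 245/304·1 = 1 ✓
b·c: 159/112·7/3 + (-4125/2584)·34/15 + 245/304·1 = 1/2 ✓
b·c²: 159/112·49/9 + (-4125/2584)·1156/225 + 245/304·1 = 1/3 ✓
b·Ac: (-4125/2584)·17/825 + 245/304·26/105 = 1/6 ✓
b·c³: 159/112·343/27 + (-4125/2584)·39304/3375 + 245/304·1 = 1/4 ✓
b·(c∘Ac): (-4125/2584)·578/12375 + 245/304·26/105 = 1/8 ✓
b·Ac²: (-4125/2584)·119/2475 + 245/304·146/735 = 1/12 ✓
b·A²c: 245/304·38/735 = 1/24 ✓; 4 stages ⇒ order 4.

4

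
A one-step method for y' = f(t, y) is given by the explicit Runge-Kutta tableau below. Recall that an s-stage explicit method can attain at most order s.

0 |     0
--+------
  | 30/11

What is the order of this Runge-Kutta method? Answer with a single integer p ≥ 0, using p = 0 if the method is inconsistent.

b = (30/11)
c = (0)
Σ b_i: 30/11·1 = 30/11 ≠ 1 ⇒ order 0.

0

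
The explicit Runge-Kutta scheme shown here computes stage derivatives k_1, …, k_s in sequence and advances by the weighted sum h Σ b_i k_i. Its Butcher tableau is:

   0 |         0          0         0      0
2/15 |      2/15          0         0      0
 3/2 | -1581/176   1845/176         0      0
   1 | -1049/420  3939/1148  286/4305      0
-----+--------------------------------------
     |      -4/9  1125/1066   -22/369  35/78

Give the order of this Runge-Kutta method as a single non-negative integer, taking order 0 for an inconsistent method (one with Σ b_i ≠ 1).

b = (-4/9, 1125/1066, -22/369, 35/78)
c = (0, 2/15, 3/2, 1)
Ac = (0, 0, 123/88, 39/70)
Σ b_i: (-4/9)·1 + 1125/1066·1 + (-22/369)·1 + 35/78·1 = 1 ✓
b·c: 1125/1066·2/15 + (-22/369)·3/2 + 35/78·1 = 1/2 ✓
b·c²: 1125/1066·4/225 + (-22/369)·9/4 + 35/78·1 = 1/3 ✓
b·Ac: (-22/369)·123/88 + 35/78·39/70 = 1/6 ✓
b·c³: 1125/1066·8/3375 + (-22/369)·27/8 + 35/78·1 = 1/4 ✓
b·(c∘Ac): (-22/369)·369/176 + 35/78·39/70 = 1/8 ✓
b·Ac²: (-22/369)·41/220 + 35/78·221/1050 = 1/12 ✓
b·A²c: 35/78·13/140 = 1/24 ✓; 4 stages ⇒ order 4.

4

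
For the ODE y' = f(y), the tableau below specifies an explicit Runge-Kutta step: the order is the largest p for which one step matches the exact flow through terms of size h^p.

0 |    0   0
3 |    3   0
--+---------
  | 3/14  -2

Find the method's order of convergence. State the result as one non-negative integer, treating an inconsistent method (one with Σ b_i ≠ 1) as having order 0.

b = (3/14, -2)
c = (0, 3)
Σ b_i: 3/14·1 + (-2)·1 = -25/14 ≠ 1 ⇒ order 0.

0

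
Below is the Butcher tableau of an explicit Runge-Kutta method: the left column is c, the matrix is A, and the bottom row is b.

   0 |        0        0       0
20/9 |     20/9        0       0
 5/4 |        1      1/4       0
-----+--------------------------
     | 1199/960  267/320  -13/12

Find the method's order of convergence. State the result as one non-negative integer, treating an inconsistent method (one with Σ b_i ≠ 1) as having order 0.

b = (1199/960, 267/320, -13/12)
c = (0, 20/9, 5/4)
Ac = (0, 0, 5/9)
Σ b_i: 1199/960·1 + 267/320·1 + (-13/12)·1 = 1 ✓
b·c: 267/320·20/9 + (-13/12)·5/4 = 1/2 ✓
b·c²: 267/320·400/81 + (-13/12)·25/16 = 4195/1728 ≠ 1/3 ⇒ order 2.
b·Ac: (-13/12)·5/9 = -65/108 ≠ 1/6

2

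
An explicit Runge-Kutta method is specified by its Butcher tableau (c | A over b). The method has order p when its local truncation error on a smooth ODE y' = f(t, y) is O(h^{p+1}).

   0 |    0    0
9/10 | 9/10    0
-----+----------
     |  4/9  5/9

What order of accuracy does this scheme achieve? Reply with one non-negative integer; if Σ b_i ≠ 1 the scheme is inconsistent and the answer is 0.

2

b = (4/9, 5/9)
c = (0, 9/10)
Σ b_i: 4/9·1 + 5/9·1 = 1 ✓
b·c: 5/9·9/10 = 1/2 ✓; 2 stages ⇒ order 2.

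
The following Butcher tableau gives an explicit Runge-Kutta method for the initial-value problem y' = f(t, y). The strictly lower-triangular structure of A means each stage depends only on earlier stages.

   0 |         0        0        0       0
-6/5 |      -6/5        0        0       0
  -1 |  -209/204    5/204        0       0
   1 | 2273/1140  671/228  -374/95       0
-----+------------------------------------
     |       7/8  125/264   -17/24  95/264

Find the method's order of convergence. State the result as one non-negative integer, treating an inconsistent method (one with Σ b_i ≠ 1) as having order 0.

4

b = (7/8, 125/264, -17/24, 95/264)
c = (0, -6/5, -1, 1)
Ac = (0, 0, -1/34, 77/190)
Σ b_i: 7/8·1 + 125/264·1 + (-17/24)·1 + 95/264·1 = 1 ✓
b·c: 125/264·(-6/5) + (-17/24)·(-1) + 95/264·1 = 1/2 ✓
b·c²: 125/264·36/25 + (-17/24)·1 + 95/264·1 = 1/3 ✓
b·Ac: (-17/24)·(-1/34) + 95/264·77/190 = 1/6 ✓
b·c³: 125/264·(-216/125) + (-17/24)·(-1) + 95/264·1 = 1/4 ✓
b·(c∘Ac): (-17/24)·1/34 + 95/264·77/190 = 1/8 ✓
b·Ac²: (-17/24)·3/85 + 95/264·143/475 = 1/12 ✓
b·A²c: 95/264·11/95 = 1/24 ✓; 4 stages ⇒ order 4.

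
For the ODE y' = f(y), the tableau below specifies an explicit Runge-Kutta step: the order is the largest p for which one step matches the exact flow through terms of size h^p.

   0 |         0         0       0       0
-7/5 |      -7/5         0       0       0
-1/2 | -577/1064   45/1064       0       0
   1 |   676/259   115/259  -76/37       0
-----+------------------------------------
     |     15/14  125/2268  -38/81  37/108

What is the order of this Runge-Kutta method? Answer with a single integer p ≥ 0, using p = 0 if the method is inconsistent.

4

b = (15/14, 125/2268, -38/81, 37/108)
c = (0, -7/5, -1/2, 1)
Ac = (0, 0, -9/152, 15/37)
Σ b_i: 15/14·1 + 125/2268·1 + (-38/81)·1 + 37/108·1 = 1 ✓
b·c: 125/2268·(-7/5) + (-38/81)·(-1/2) + 37/108·1 = 1/2 ✓
b·c²: 125/2268·49/25 + (-38/81)·1/4 + 37/108·1 = 1/3 ✓
b·Ac: (-38/81)·(-9/152) + 37/108·15/37 = 1/6 ✓
b·c³: 125/2268·(-343/125) + (-38/81)·(-1/8) + 37/108·1 = 1/4 ✓
b·(c∘Ac): (-38/81)·9/304 + 37/108·15/37 = 1/8 ✓
b·Ac²: (-38/81)·63/760 + 37/108·66/185 = 1/12 ✓
b·A²c: 37/108·9/74 = 1/24 ✓; 4 stages ⇒ order 4.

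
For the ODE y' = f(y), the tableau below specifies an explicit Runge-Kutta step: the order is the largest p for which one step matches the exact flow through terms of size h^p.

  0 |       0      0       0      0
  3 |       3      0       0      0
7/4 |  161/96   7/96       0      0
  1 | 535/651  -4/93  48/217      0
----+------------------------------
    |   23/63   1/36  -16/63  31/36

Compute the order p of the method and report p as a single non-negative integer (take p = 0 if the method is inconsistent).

b = (23/63, 1/36, -16/63, 31/36)
c = (0, 3, 7/4, 1)
Ac = (0, 0, 7/32, 8/31)
Σ b_i: 23/63·1 + 1/36·1 + (-16/63)·1 + 31/36·1 = 1 ✓
b·c: 1/36·3 + (-16/63)·7/4 + 31/36·1 = 1/2 ✓
b·c²: 1/36·9 + (-16/63)·49/16 + 31/36·1 = 1/3 ✓
b·Ac: (-16/63)·7/32 + 31/36·8/31 = 1/6 ✓
b·c³: 1/36·27 + (-16/63)·343/64 + 31/36·1 = 1/4 ✓
b·(c∘Ac): (-16/63)·49/128 + 31/36·8/31 = 1/8 ✓
b·Ac²: (-16/63)·21/32 + 31/36·9/31 = 1/12 ✓
b·A²c: 31/36·3/62 = 1/24 ✓; 4 stages ⇒ order 4.

4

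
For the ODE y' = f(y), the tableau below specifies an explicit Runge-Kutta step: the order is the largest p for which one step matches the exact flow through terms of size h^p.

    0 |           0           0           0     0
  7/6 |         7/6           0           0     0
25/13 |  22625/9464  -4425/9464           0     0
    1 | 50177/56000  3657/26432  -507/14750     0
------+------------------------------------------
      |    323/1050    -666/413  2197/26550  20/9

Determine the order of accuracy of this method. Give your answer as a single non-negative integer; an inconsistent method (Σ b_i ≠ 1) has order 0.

b = (323/1050, -666/413, 2197/26550, 20/9)
c = (0, 7/6, 25/13, 1)
Ac = (0, 0, -1475/2704, 61/640)
Σ b_i: 323/1050·1 + (-666/413)·1 + 2197/26550·1 + 20/9·1 = 1 ✓
b·c: (-666/413)·7/6 + 2197/26550·25/13 + 20/9·1 = 1/2 ✓
b·c²: (-666/413)·49/36 + 2197/26550·625/169 + 20/9·1 = 1/3 ✓
b·Ac: 2197/26550·(-1475/2704) + 20/9·61/640 = 1/6 ✓
b·c³: (-666/413)·343/216 + 2197/26550·15625/2197 + 20/9·1 = 1/4 ✓
b·(c∘Ac): 2197/26550·(-36875/35152) + 20/9·61/640 = 1/8 ✓
b·Ac²: 2197/26550·(-10325/16224) + 20/9·47/768 = 1/12 ✓
b·A²c: 20/9·3/160 = 1/24 ✓; 4 stages ⇒ order 4.

4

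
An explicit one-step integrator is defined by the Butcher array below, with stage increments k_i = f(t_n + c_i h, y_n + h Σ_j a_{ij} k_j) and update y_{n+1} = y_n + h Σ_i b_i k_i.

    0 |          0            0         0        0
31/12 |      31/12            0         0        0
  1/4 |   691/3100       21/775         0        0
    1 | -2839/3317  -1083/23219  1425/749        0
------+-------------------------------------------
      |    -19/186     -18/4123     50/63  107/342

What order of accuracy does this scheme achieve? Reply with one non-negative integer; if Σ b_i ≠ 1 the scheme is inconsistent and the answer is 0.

4

b = (-19/186, -18/4123, 50/63, 107/342)
c = (0, 31/12, 1/4, 1)
Ac = (0, 0, 7/100, 38/107)
Σ b_i: (-19/186)·1 + (-18/4123)·1 + 50/63·1 + 107/342·1 = 1 ✓
b·c: (-18/4123)·31/12 + 50/63·1/4 + 107/342·1 = 1/2 ✓
b·c²: (-18/4123)·961/144 + 50/63·1/16 + 107/342·1 = 1/3 ✓
b·Ac: 50/63·7/100 + 107/342·38/107 = 1/6 ✓
b·c³: (-18/4123)·29791/1728 + 50/63·1/64 + 107/342·1 = 1/4 ✓
b·(c∘Ac): 50/63·7/400 + 107/342·38/107 = 1/8 ✓
b·Ac²: 50/63·217/1200 + 107/342·(-247/1284) = 1/12 ✓
b·A²c: 107/342·57/428 = 1/24 ✓; 4 stages ⇒ order 4.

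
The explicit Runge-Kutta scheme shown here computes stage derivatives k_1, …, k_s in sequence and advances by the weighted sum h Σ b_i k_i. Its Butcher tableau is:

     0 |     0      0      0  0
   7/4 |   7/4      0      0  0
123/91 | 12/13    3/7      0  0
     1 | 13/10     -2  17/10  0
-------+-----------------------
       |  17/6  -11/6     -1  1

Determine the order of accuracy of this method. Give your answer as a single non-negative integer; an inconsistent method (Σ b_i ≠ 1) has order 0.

1

b = (17/6, -11/6, -1, 1)
c = (0, 7/4, 123/91, 1)
Ac = (0, 0, 3/4, -547/455)
Σ b_i: 17/6·1 + (-11/6)·1 + (-1)·1 + 1·1 = 1 ✓
b·c: (-11/6)·7/4 + (-1)·123/91 + 1·1 = -7775/2184 ≠ 1/2 ⇒ order 1.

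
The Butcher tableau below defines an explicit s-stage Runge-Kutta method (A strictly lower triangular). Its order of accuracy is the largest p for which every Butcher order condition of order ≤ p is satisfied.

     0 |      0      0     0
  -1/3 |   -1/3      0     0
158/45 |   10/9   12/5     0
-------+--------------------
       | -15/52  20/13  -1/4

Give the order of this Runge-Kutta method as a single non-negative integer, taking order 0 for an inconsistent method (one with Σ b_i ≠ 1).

b = (-15/52, 20/13, -1/4)
c = (0, -1/3, 158/45)
Ac = (0, 0, -4/5)
Σ b_i: (-15/52)·1 + 20/13·1 + (-1/4)·1 = 1 ✓
b·c: 20/13·(-1/3) + (-1/4)·158/45 = -1627/1170 ≠ 1/2 ⇒ order 1.

1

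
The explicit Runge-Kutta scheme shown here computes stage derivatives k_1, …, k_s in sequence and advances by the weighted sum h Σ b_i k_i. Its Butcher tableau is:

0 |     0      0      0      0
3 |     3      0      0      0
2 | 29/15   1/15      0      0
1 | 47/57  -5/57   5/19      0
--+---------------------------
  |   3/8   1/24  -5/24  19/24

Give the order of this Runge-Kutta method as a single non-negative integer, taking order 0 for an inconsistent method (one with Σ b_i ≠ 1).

4

b = (3/8, 1/24, -5/24, 19/24)
c = (0, 3, 2, 1)
Ac = (0, 0, 1/5, 5/19)
Σ b_i: 3/8·1 + 1/24·1 + (-5/24)·1 + 19/24·1 = 1 ✓
b·c: 1/24·3 + (-5/24)·2 + 19/24·1 = 1/2 ✓
b·c²: 1/24·9 + (-5/24)·4 + 19/24·1 = 1/3 ✓
b·Ac: (-5/24)·1/5 + 19/24·5/19 = 1/6 ✓
b·c³: 1/24·27 + (-5/24)·8 + 19/24·1 = 1/4 ✓
b·(c∘Ac): (-5/24)·2/5 + 19/24·5/19 = 1/8 ✓
b·Ac²: (-5/24)·3/5 + 19/24·5/19 = 1/12 ✓
b·A²c: 19/24·1/19 = 1/24 ✓; 4 stages ⇒ order 4.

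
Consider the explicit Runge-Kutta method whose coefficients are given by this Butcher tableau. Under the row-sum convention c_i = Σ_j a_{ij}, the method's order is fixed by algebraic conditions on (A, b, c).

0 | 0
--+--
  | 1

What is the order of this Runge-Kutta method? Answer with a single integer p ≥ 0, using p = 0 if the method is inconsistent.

1

b = (1)
c = (0)
Σ b_i: 1·1 = 1 ✓; 1 stage ⇒ order 1.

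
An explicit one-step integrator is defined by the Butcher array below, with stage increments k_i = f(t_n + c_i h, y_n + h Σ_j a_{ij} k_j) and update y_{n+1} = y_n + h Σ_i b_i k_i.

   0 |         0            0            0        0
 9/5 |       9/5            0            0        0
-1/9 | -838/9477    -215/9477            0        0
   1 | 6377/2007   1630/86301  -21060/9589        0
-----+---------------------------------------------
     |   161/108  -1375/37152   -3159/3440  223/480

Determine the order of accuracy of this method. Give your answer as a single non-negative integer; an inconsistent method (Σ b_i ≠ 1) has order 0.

b = (161/108, -1375/37152, -3159/3440, 223/480)
c = (0, 9/5, -1/9, 1)
Ac = (0, 0, -43/1053, 62/223)
Σ b_i: 161/108·1 + (-1375/37152)·1 + (-3159/3440)·1 + 223/480·1 = 1 ✓
b·c: (-1375/37152)·9/5 + (-3159/3440)·(-1/9) + 223/480·1 = 1/2 ✓
b·c²: (-1375/37152)·81/25 + (-3159/3440)·1/81 + 223/480·1 = 1/3 ✓
b·Ac: (-3159/3440)·(-43/1053) + 223/480·62/223 = 1/6 ✓
b·c³: (-1375/37152)·729/125 + (-3159/3440)·(-1/729) + 223/480·1 = 1/4 ✓
b·(c∘Ac): (-3159/3440)·43/9477 + 223/480·62/223 = 1/8 ✓
b·Ac²: (-3159/3440)·(-43/585) + 223/480·38/1115 = 1/12 ✓
b·A²c: 223/480·20/223 = 1/24 ✓; 4 stages ⇒ order 4.

4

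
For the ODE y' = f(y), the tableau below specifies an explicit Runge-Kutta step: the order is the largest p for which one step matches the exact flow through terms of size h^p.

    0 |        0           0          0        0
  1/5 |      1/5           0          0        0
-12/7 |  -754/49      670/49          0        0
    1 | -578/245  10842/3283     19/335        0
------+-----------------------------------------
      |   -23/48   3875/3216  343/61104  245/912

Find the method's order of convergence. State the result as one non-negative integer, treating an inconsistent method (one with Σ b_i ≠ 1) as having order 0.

4

b = (-23/48, 3875/3216, 343/61104, 245/912)
c = (0, 1/5, -12/7, 1)
Ac = (0, 0, 134/49, 138/245)
Σ b_i: (-23/48)·1 + 3875/3216·1 + 343/61104·1 + 245/912·1 = 1 ✓
b·c: 3875/3216·1/5 + 343/61104·(-12/7) + 245/912·1 = 1/2 ✓
b·c²: 3875/3216·1/25 + 343/61104·144/49 + 245/912·1 = 1/3 ✓
b·Ac: 343/61104·134/49 + 245/912·138/245 = 1/6 ✓
b·c³: 3875/3216·1/125 + 343/61104·(-1728/343) + 245/912·1 = 1/4 ✓
b·(c∘Ac): 343/61104·(-1608/343) + 245/912·138/245 = 1/8 ✓
b·Ac²: 343/61104·134/245 + 245/912·366/1225 = 1/12 ✓
b·A²c: 245/912·38/245 = 1/24 ✓; 4 stages ⇒ order 4.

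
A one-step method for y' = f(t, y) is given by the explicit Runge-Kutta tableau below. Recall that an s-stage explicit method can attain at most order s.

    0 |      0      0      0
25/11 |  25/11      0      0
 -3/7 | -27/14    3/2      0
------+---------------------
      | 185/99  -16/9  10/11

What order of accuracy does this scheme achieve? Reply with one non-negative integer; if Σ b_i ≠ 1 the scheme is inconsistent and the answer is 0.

1

b = (185/99, -16/9, 10/11)
c = (0, 25/11, -3/7)
Ac = (0, 0, 75/22)
Σ b_i: 185/99·1 + (-16/9)·1 + 10/11·1 = 1 ✓
b·c: (-16/9)·25/11 + 10/11·(-3/7) = -3070/693 ≠ 1/2 ⇒ order 1.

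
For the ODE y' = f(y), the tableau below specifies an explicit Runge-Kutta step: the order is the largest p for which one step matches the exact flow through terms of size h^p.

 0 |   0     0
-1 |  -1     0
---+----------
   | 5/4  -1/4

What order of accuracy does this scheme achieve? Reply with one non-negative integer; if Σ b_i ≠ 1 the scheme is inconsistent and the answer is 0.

b = (5/4, -1/4)
c = (0, -1)
Σ b_i: 5/4·1 + (-1/4)·1 = 1 ✓
b·c: (-1/4)·(-1) = 1/4 ≠ 1/2 ⇒ order 1.

1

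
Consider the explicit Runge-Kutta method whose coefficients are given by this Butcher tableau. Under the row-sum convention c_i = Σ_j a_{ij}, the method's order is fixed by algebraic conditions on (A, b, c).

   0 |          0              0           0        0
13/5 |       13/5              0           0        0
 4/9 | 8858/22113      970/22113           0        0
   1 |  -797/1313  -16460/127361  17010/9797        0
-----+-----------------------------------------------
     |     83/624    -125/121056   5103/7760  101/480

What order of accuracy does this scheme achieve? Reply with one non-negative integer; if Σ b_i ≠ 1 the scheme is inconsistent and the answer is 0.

b = (83/624, -125/121056, 5103/7760, 101/480)
c = (0, 13/5, 4/9, 1)
Ac = (0, 0, 194/1701, 44/101)
Σ b_i: 83/624·1 + (-125/121056)·1 + 5103/7760·1 + 101/480·1 = 1 ✓
b·c: (-125/121056)·13/5 + 5103/7760·4/9 + 101/480·1 = 1/2 ✓
b·c²: (-125/121056)·169/25 + 5103/7760·16/81 + 101/480·1 = 1/3 ✓
b·Ac: 5103/7760·194/1701 + 101/480·44/101 = 1/6 ✓
b·c³: (-125/121056)·2197/125 + 5103/7760·64/729 + 101/480·1 = 1/4 ✓
b·(c∘Ac): 5103/7760·776/15309 + 101/480·44/101 = 1/8 ✓
b·Ac²: 5103/7760·2522/8505 + 101/480·(-268/505) = 1/12 ✓
b·A²c: 101/480·20/101 = 1/24 ✓; 4 stages ⇒ order 4.

4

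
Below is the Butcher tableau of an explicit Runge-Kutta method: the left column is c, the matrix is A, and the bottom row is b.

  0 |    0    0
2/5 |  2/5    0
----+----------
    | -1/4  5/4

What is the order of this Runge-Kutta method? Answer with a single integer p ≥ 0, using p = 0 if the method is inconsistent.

b = (-1/4, 5/4)
c = (0, 2/5)
Σ b_i: (-1/4)·1 + 5/4·1 = 1 ✓
b·c: 5/4·2/5 = 1/2 ✓; 2 stages ⇒ order 2.

2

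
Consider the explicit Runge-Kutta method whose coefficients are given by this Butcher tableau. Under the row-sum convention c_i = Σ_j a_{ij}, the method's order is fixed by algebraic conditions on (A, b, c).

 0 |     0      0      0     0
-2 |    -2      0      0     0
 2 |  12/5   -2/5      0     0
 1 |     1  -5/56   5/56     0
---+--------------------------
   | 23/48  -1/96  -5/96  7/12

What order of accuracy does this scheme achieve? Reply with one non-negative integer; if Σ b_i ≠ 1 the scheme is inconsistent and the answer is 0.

4

b = (23/48, -1/96, -5/96, 7/12)
c = (0, -2, 2, 1)
Ac = (0, 0, 4/5, 5/14)
Σ b_i: 23/48·1 + (-1/96)·1 + (-5/96)·1 + 7/12·1 = 1 ✓
b·c: (-1/96)·(-2) + (-5/96)·2 + 7/12·1 = 1/2 ✓
b·c²: (-1/96)·4 + (-5/96)·4 + 7/12·1 = 1/3 ✓
b·Ac: (-5/96)·4/5 + 7/12·5/14 = 1/6 ✓
b·c³: (-1/96)·(-8) + (-5/96)·8 + 7/12·1 = 1/4 ✓
b·(c∘Ac): (-5/96)·8/5 + 7/12·5/14 = 1/8 ✓
b·Ac²: (-5/96)·(-8/5) = 1/12 ✓
b·A²c: 7/12·1/14 = 1/24 ✓; 4 stages ⇒ order 4.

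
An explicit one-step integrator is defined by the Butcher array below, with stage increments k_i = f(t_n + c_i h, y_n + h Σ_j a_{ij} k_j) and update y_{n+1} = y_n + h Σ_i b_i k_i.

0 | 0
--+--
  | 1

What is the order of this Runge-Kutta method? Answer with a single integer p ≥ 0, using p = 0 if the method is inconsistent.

1

b = (1)
c = (0)
Σ b_i: 1·1 = 1 ✓; 1 stage ⇒ order 1.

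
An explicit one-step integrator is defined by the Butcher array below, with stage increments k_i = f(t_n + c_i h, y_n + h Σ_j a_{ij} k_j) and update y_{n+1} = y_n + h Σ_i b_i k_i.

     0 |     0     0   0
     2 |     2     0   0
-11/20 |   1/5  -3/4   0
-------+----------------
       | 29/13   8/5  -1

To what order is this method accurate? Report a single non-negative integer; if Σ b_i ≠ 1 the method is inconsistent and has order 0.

0

b = (29/13, 8/5, -1)
c = (0, 2, -11/20)
Ac = (0, 0, -3/2)
Σ b_i: 29/13·1 + 8/5·1 + (-1)·1 = 184/65 ≠ 1 ⇒ order 0.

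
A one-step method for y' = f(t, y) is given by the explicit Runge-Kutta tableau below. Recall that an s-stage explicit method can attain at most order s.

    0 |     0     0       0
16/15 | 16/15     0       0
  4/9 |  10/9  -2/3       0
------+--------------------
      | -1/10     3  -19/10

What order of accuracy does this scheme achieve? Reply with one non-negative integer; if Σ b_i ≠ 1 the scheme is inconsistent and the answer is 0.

1

b = (-1/10, 3, -19/10)
c = (0, 16/15, 4/9)
Ac = (0, 0, -32/45)
Σ b_i: (-1/10)·1 + 3·1 + (-19/10)·1 = 1 ✓
b·c: 3·16/15 + (-19/10)·4/9 = 106/45 ≠ 1/2 ⇒ order 1.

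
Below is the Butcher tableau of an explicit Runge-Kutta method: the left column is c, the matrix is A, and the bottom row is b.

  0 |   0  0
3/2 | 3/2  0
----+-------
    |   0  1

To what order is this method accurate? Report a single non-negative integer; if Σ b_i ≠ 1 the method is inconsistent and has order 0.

1

b = (0, 1)
c = (0, 3/2)
Σ b_i: 1·1 = 1 ✓
b·c: 1·3/2 = 3/2 ≠ 1/2 ⇒ order 1.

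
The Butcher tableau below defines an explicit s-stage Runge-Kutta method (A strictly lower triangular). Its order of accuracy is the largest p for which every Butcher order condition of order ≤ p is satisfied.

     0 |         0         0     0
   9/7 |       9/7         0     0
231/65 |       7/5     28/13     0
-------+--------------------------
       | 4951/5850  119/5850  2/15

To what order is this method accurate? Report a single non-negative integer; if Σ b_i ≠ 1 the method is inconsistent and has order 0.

b = (4951/5850, 119/5850, 2/15)
c = (0, 9/7, 231/65)
Ac = (0, 0, 36/13)
Σ b_i: 4951/5850·1 + 119/5850·1 + 2/15·1 = 1 ✓
b·c: 119/5850·9/7 + 2/15·231/65 = 1/2 ✓
b·c²: 119/5850·81/49 + 2/15·53361/4225 = 507981/295750 ≠ 1/3 ⇒ order 2.
b·Ac: 2/15·36/13 = 24/65 ≠ 1/6

2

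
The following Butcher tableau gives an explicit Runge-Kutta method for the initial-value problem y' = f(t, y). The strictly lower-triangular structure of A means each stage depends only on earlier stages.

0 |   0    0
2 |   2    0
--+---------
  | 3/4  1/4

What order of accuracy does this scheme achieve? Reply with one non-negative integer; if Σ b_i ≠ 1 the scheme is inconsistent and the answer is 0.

b = (3/4, 1/4)
c = (0, 2)
Σ b_i: 3/4·1 + 1/4·1 = 1 ✓
b·c: 1/4·2 = 1/2 ✓; 2 stages ⇒ order 2.

2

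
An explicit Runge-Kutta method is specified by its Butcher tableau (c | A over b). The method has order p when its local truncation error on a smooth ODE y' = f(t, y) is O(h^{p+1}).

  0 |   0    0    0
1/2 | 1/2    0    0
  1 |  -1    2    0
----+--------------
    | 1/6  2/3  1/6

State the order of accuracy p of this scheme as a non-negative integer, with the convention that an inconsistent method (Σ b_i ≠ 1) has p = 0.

b = (1/6, 2/3, 1/6)
c = (0, 1/2, 1)
Ac = (0, 0, 1)
Σ b_i: 1/6·1 + 2/3·1 + 1/6·1 = 1 ✓
b·c: 2/3·1/2 + 1/6·1 = 1/2 ✓
b·c²: 2/3·1/4 + 1/6·1 = 1/3 ✓
b·Ac: 1/6·1 = 1/6 ✓; 3 stages ⇒ order 3.

3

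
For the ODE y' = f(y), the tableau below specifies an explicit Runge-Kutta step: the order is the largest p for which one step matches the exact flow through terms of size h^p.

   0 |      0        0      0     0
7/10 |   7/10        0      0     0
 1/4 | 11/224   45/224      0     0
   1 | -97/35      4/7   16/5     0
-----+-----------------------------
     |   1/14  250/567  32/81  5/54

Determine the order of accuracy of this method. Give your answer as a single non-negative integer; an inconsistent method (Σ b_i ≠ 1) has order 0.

4

b = (1/14, 250/567, 32/81, 5/54)
c = (0, 7/10, 1/4, 1)
Ac = (0, 0, 9/64, 6/5)
Σ b_i: 1/14·1 + 250/567·1 + 32/81·1 + 5/54·1 = 1 ✓
b·c: 250/567·7/10 + 32/81·1/4 + 5/54·1 = 1/2 ✓
b·c²: 250/567·49/100 + 32/81·1/16 + 5/54·1 = 1/3 ✓
b·Ac: 32/81·9/64 + 5/54·6/5 = 1/6 ✓
b·c³: 250/567·343/1000 + 32/81·1/64 + 5/54·1 = 1/4 ✓
b·(c∘Ac): 32/81·9/256 + 5/54·6/5 = 1/8 ✓
b·Ac²: 32/81·63/640 + 5/54·12/25 = 1/12 ✓
b·A²c: 5/54·9/20 = 1/24 ✓; 4 stages ⇒ order 4.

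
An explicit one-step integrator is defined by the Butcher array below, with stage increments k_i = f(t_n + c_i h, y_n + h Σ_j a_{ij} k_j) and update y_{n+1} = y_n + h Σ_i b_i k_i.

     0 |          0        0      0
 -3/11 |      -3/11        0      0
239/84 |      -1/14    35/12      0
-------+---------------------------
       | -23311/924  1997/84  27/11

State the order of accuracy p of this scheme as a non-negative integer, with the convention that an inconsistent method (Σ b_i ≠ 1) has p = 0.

2

b = (-23311/924, 1997/84, 27/11)
c = (0, -3/11, 239/84)
Ac = (0, 0, -35/44)
Σ b_i: (-23311/924)·1 + 1997/84·1 + 27/11·1 = 1 ✓
b·c: 1997/84·(-3/11) + 27/11·239/84 = 1/2 ✓
b·c²: 1997/84·9/121 + 27/11·57121/7056 = 2052741/94864 ≠ 1/3 ⇒ order 2.
b·Ac: 27/11·(-35/44) = -945/484 ≠ 1/6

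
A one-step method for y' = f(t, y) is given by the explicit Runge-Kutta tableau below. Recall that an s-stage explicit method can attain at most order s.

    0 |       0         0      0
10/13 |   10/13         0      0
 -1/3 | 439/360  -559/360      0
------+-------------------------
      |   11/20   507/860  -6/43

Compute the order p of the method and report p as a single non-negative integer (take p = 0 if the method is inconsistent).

3

b = (11/20, 507/860, -6/43)
c = (0, 10/13, -1/3)
Ac = (0, 0, -43/36)
Σ b_i: 11/20·1 + 507/860·1 + (-6/43)·1 = 1 ✓
b·c: 507/860·10/13 + (-6/43)·(-1/3) = 1/2 ✓
b·c²: 507/860·100/169 + (-6/43)·1/9 = 1/3 ✓
b·Ac: (-6/43)·(-43/36) = 1/6 ✓; 3 stages ⇒ order 3.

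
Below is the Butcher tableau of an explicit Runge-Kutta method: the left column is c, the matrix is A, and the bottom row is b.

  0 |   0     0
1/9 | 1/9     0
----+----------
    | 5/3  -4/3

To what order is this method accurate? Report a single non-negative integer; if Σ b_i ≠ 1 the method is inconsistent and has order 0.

b = (5/3, -4/3)
c = (0, 1/9)
Σ b_i: 5/3·1 + (-4/3)·1 = 1/3 ≠ 1 ⇒ order 0.

0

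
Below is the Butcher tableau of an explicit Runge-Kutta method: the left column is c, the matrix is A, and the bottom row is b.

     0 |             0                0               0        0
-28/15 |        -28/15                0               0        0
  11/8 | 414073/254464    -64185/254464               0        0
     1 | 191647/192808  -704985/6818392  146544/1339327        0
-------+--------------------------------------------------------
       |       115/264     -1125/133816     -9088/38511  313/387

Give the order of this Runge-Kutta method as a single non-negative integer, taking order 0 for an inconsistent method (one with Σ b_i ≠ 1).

4

b = (115/264, -1125/133816, -9088/38511, 313/387)
c = (0, -28/15, 11/8, 1)
Ac = (0, 0, 4279/9088, 215/626)
Σ b_i: 115/264·1 + (-1125/133816)·1 + (-9088/38511)·1 + 313/387·1 = 1 ✓
b·c: (-1125/133816)·(-28/15) + (-9088/38511)·11/8 + 313/387·1 = 1/2 ✓
b·c²: (-1125/133816)·784/225 + (-9088/38511)·121/64 + 313/387·1 = 1/3 ✓
b·Ac: (-9088/38511)·4279/9088 + 313/387·215/626 = 1/6 ✓
b·c³: (-1125/133816)·(-21952/3375) + (-9088/38511)·1331/512 + 313/387·1 = 1/4 ✓
b·(c∘Ac): (-9088/38511)·47069/72704 + 313/387·215/626 = 1/8 ✓
b·Ac²: (-9088/38511)·(-29953/34080) + 313/387·(-2881/18780) = 1/12 ✓
b·A²c: 313/387·129/2504 = 1/24 ✓; 4 stages ⇒ order 4.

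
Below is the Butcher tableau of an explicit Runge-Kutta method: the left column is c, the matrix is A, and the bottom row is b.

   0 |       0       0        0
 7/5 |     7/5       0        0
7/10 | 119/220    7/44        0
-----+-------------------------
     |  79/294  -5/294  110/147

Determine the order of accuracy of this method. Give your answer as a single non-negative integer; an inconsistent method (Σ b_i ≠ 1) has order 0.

3

b = (79/294, -5/294, 110/147)
c = (0, 7/5, 7/10)
Ac = (0, 0, 49/220)
Σ b_i: 79/294·1 + (-5/294)·1 + 110/147·1 = 1 ✓
b·c: (-5/294)·7/5 + 110/147·7/10 = 1/2 ✓
b·c²: (-5/294)·49/25 + 110/147·49/100 = 1/3 ✓
b·Ac: 110/147·49/220 = 1/6 ✓; 3 stages ⇒ order 3.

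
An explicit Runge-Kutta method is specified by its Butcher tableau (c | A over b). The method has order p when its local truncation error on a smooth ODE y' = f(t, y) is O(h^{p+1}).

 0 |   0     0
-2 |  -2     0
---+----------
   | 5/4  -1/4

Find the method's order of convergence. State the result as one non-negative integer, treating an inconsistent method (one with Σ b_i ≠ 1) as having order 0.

2

b = (5/4, -1/4)
c = (0, -2)
Σ b_i: 5/4·1 + (-1/4)·1 = 1 ✓
b·c: (-1/4)·(-2) = 1/2 ✓; 2 stages ⇒ order 2.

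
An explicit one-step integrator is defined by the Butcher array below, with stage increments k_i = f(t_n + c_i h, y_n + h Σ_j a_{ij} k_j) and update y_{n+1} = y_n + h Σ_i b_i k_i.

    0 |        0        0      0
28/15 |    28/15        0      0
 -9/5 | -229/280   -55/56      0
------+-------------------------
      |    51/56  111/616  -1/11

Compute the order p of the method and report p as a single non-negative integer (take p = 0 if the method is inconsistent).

b = (51/56, 111/616, -1/11)
c = (0, 28/15, -9/5)
Ac = (0, 0, -11/6)
Σ b_i: 51/56·1 + 111/616·1 + (-1/11)·1 = 1 ✓
b·c: 111/616·28/15 + (-1/11)·(-9/5) = 1/2 ✓
b·c²: 111/616·784/225 + (-1/11)·81/25 = 1/3 ✓
b·Ac: (-1/11)·(-11/6) = 1/6 ✓; 3 stages ⇒ order 3.

3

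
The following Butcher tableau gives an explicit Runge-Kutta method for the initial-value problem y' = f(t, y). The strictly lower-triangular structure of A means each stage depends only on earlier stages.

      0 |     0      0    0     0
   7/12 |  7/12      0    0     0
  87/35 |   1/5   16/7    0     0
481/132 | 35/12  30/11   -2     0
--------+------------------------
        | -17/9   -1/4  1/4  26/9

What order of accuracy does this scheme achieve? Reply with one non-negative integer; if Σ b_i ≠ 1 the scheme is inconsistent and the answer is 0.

b = (-17/9, -1/4, 1/4, 26/9)
c = (0, 7/12, 87/35, 481/132)
Ac = (0, 0, 4/3, -2603/770)
Σ b_i: (-17/9)·1 + (-1/4)·1 + 1/4·1 + 26/9·1 = 1 ✓
b·c: (-1/4)·7/12 + 1/4·87/35 + 26/9·481/132 = 1829941/166320 ≠ 1/2 ⇒ order 1.

1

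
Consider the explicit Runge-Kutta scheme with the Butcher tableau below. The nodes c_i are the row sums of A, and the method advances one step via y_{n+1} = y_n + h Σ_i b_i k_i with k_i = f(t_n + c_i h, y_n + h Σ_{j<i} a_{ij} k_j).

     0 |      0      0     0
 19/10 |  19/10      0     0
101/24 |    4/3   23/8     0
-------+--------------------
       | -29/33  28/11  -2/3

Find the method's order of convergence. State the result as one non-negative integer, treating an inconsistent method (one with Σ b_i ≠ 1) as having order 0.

b = (-29/33, 28/11, -2/3)
c = (0, 19/10, 101/24)
Ac = (0, 0, 437/80)
Σ b_i: (-29/33)·1 + 28/11·1 + (-2/3)·1 = 1 ✓
b·c: 28/11·19/10 + (-2/3)·101/24 = 4021/1980 ≠ 1/2 ⇒ order 1.

1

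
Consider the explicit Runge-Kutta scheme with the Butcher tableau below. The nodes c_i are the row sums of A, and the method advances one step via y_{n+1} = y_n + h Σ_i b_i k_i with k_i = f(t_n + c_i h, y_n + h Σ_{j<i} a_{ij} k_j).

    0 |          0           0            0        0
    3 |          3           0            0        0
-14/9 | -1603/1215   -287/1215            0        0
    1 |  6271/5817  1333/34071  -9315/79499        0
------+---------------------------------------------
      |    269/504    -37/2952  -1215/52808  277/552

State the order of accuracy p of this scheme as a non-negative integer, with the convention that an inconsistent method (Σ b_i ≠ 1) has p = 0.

b = (269/504, -37/2952, -1215/52808, 277/552)
c = (0, 3, -14/9, 1)
Ac = (0, 0, -287/405, 83/277)
Σ b_i: 269/504·1 + (-37/2952)·1 + (-1215/52808)·1 + 277/552·1 = 1 ✓
b·c: (-37/2952)·3 + (-1215/52808)·(-14/9) + 277/552·1 = 1/2 ✓
b·c²: (-37/2952)·9 + (-1215/52808)·196/81 + 277/552·1 = 1/3 ✓
b·Ac: (-1215/52808)·(-287/405) + 277/552·83/277 = 1/6 ✓
b·c³: (-37/2952)·27 + (-1215/52808)·(-2744/729) + 277/552·1 = 1/4 ✓
b·(c∘Ac): (-1215/52808)·4018/3645 + 277/552·83/277 = 1/8 ✓
b·Ac²: (-1215/52808)·(-287/135) + 277/552·19/277 = 1/12 ✓
b·A²c: 277/552·23/277 = 1/24 ✓; 4 stages ⇒ order 4.

4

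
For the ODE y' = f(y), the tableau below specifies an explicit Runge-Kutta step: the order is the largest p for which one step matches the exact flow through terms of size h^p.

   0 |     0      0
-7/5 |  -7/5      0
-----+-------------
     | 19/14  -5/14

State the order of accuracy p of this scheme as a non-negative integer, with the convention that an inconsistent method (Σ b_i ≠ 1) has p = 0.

b = (19/14, -5/14)
c = (0, -7/5)
Σ b_i: 19/14·1 + (-5/14)·1 = 1 ✓
b·c: (-5/14)·(-7/5) = 1/2 ✓; 2 stages ⇒ order 2.

2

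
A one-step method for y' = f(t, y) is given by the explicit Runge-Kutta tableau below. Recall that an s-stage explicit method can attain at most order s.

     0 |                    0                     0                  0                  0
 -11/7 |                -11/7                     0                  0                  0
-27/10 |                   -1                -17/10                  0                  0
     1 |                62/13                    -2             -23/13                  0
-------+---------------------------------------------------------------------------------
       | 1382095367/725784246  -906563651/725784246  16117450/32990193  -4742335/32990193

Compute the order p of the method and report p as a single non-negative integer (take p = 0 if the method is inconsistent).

b = (1382095367/725784246, -906563651/725784246, 16117450/32990193, -4742335/32990193)
c = (0, -11/7, -27/10, 1)
Ac = (0, 0, 187/70, 7207/910)
Σ b_i: 1382095367/725784246·1 + (-906563651/725784246)·1 + 16117450/32990193·1 + (-4742335/32990193)·1 = 1 ✓
b·c: (-906563651/725784246)·(-11/7) + 16117450/32990193·(-27/10) + (-4742335/32990193)·1 = 1/2 ✓
b·c²: (-906563651/725784246)·121/49 + 16117450/32990193·729/100 + (-4742335/32990193)·1 = 1/3 ✓
b·Ac: 16117450/32990193·187/70 + (-4742335/32990193)·7207/910 = 1/6 ✓
b·c³: (-906563651/725784246)·(-1331/343) + 16117450/32990193·(-19683/1000) + (-4742335/32990193)·1 = -2521213631/513180780 ≠ 1/4 ⇒ order 3.
b·(c∘Ac): 16117450/32990193·(-5049/700) + (-4742335/32990193)·7207/910 = -1076677807/230931351 ≠ 1/8
b·Ac²: 16117450/32990193·(-2057/490) + (-4742335/32990193)·(-1136183/63700) = 263295019/513180780 ≠ 1/12
b·A²c: (-4742335/32990193)·(-4301/910) = 313796659/461862702 ≠ 1/24

3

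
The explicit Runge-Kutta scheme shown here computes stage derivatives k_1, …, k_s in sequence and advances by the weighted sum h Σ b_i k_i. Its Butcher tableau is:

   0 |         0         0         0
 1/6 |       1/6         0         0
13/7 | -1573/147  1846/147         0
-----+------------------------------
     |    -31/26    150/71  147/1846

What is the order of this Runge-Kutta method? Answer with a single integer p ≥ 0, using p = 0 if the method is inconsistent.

3

b = (-31/26, 150/71, 147/1846)
c = (0, 1/6, 13/7)
Ac = (0, 0, 923/441)
Σ b_i: (-31/26)·1 + 150/71·1 + 147/1846·1 = 1 ✓
b·c: 150/71·1/6 + 147/1846·13/7 = 1/2 ✓
b·c²: 150/71·1/36 + 147/1846·169/49 = 1/3 ✓
b·Ac: 147/1846·923/441 = 1/6 ✓; 3 stages ⇒ order 3.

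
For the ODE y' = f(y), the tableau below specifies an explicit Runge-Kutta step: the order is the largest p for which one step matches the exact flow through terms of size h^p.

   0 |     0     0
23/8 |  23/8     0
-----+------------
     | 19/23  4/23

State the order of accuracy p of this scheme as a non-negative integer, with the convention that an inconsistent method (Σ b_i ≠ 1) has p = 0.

b = (19/23, 4/23)
c = (0, 23/8)
Σ b_i: 19/23·1 + 4/23·1 = 1 ✓
b·c: 4/23·23/8 = 1/2 ✓; 2 stages ⇒ order 2.

2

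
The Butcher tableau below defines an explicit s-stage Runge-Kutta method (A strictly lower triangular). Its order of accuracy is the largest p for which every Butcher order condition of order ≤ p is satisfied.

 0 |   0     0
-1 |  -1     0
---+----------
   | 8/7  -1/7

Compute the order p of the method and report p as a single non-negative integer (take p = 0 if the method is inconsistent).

1

b = (8/7, -1/7)
c = (0, -1)
Σ b_i: 8/7·1 + (-1/7)·1 = 1 ✓
b·c: (-1/7)·(-1) = 1/7 ≠ 1/2 ⇒ order 1.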